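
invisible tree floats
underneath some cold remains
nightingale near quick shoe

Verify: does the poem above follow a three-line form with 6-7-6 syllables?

Line 1: invisible (4), tree (1), floats (1) → 6 ✓
Line 2: underneath (3), some (1), cold (1), remains (2) → 7 ✓
Line 3: nightingale (3), near (1), quick (1), shoe (1) → 6 ✓

Yes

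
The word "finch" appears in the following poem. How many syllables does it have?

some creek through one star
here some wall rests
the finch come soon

1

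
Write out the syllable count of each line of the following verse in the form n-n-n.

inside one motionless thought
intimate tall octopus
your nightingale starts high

Line 1: "inside one motionless thought": 2+1+3+1 = 7
Line 2: "intimate tall octopus": 3+1+3 = 7
Line 3: "your nightingale starts high": 1+3+1+1 = 6

7-7-6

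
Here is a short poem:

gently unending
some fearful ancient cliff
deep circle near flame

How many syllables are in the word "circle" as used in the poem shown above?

2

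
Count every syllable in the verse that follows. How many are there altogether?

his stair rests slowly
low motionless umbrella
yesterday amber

Line 1: his (1), stair (1), rests (1), slowly (2) → 5
Line 2: low (1), motionless (3), umbrella (3) → 7
Line 3: yesterday (3), amber (2) → 5
Total: 5 + 7 + 5 = 17

17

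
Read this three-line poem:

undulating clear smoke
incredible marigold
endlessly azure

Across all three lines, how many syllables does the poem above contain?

18

Line 1: undulating (4), clear (1), smoke (1) → 6
Line 2: incredible (4), marigold (3) → 7
Line 3: endlessly (3), azure (2) → 5
Total: 6 + 7 + 5 = 18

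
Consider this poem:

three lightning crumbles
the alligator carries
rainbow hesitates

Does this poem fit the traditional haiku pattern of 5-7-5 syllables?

Yes

Line 1: "three lightning crumbles": 1+2+2 = 5 ✓
Line 2: "the alligator carries": 1+4+2 = 7 ✓
Line 3: "rainbow hesitates": 2+3 = 5 ✓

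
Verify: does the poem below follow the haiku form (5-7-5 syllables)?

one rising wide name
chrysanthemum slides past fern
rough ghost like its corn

Line 1: one (1), rising (2), wide (1), name (1) → 5 ✓
Line 2: chrysanthemum (4), slides (1), past (1), fern (1) → 7 ✓
Line 3: rough (1), ghost (1), like (1), its (1), corn (1) → 5 ✓

Yes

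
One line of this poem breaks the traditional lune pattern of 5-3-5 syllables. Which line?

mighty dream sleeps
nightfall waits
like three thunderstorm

Line 1: mighty(2) + dream(1) + sleeps(1) = 4 (expected 5)
Line 2: nightfall(2) + waits(1) = 3 ✓
Line 3: like(1) + three(1) + thunderstorm(3) = 5 ✓

The first line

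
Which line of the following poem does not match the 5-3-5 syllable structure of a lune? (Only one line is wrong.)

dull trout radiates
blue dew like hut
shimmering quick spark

Line 2

Line 1: "dull trout radiates": 1+1+3 = 5 ✓
Line 2: "blue dew like hut": 1+1+1+1 = 4 (expected 3)
Line 3: "shimmering quick spark": 3+1+1 = 5 ✓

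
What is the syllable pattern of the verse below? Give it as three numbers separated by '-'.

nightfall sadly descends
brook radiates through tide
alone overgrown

Line 1: nightfall (2), sadly (2), descends (2) → 6
Line 2: brook (1), radiates (3), through (1), tide (1) → 6
Line 3: alone (2), overgrown (3) → 5

6-6-5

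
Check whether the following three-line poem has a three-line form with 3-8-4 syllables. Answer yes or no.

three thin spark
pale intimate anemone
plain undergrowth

Yes

Line 1: three (1), thin (1), spark (1) → 3 ✓
Line 2: pale (1), intimate (3), anemone (4) → 8 ✓
Line 3: plain (1), undergrowth (3) → 4 ✓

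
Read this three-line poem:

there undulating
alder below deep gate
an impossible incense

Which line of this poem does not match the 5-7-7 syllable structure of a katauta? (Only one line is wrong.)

Line 2

Line 1: there (1), undulating (4) → 5 ✓
Line 2: alder (2), below (2), deep (1), gate (1) → 6 (expected 7)
Line 3: an (1), impossible (4), incense (2) → 7 ✓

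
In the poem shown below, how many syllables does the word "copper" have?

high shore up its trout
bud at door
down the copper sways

"copper" has 2 syllables.

2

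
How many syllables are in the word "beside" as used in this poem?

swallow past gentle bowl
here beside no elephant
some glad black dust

"beside" has 2 syllables.

2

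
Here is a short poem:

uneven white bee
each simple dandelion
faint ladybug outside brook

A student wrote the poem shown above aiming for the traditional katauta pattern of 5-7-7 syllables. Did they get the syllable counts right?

Yes

Line 1: "uneven white bee": 3+1+1 = 5 ✓
Line 2: "each simple dandelion": 1+2+4 = 7 ✓
Line 3: "faint ladybug outside brook": 1+3+2+1 = 7 ✓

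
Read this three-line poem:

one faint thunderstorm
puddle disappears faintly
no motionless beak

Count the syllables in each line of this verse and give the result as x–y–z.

Line 1: one(1) + faint(1) + thunderstorm(3) = 5
Line 2: puddle(2) + disappears(3) + faintly(2) = 7
Line 3: no(1) + motionless(3) + beak(1) = 5

5–7–5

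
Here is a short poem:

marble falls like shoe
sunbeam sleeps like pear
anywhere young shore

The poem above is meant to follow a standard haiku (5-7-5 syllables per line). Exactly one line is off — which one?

The second line

Line 1: "marble falls like shoe": 2+1+1+1 = 5 ✓
Line 2: "sunbeam sleeps like pear": 2+1+1+1 = 5 (expected 7)
Line 3: "anywhere young shore": 3+1+1 = 5 ✓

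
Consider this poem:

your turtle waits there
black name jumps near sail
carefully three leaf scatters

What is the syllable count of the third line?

7

The third line: carefully (3), three (1), leaf (1), scatters (2) → 7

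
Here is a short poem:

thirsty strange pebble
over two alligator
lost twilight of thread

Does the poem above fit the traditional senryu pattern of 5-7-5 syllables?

Yes

Line 1: "thirsty strange pebble": 2+1+2 = 5 ✓
Line 2: "over two alligator": 2+1+4 = 7 ✓
Line 3: "lost twilight of thread": 1+2+1+1 = 5 ✓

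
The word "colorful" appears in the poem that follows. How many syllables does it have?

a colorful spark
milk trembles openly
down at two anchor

"colorful" has 3 syllables.

3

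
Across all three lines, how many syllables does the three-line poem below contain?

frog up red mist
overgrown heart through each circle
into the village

17

Line 1: "frog up red mist": 1+1+1+1 = 4
Line 2: "overgrown heart through each circle": 3+1+1+1+2 = 8
Line 3: "into the village": 2+1+2 = 5
Total: 4 + 8 + 5 = 17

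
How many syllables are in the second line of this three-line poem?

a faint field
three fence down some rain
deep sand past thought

The second line: three (1), fence (1), down (1), some (1), rain (1) → 5

5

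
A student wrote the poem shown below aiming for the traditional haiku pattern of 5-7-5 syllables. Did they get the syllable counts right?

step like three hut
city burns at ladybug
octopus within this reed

Line 1: "step like three hut": 1+1+1+1 = 4 (expected 5)
Line 2: "city burns at ladybug": 2+1+1+3 = 7 ✓
Line 3: "octopus within this reed": 3+2+1+1 = 7 (expected 5)

No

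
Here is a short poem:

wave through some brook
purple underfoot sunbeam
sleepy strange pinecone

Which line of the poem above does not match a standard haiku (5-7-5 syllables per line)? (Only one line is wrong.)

The first line

Line 1: wave (1), through (1), some (1), brook (1) → 4 (expected 5)
Line 2: purple (2), underfoot (3), sunbeam (2) → 7 ✓
Line 3: sleepy (2), strange (1), pinecone (2) → 5 ✓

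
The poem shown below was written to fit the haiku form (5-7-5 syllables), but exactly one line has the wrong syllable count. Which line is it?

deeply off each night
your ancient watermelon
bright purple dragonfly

Line 1: deeply (2), off (1), each (1), night (1) → 5 ✓
Line 2: your (1), ancient (2), watermelon (4) → 7 ✓
Line 3: bright (1), purple (2), dragonfly (3) → 6 (expected 5)

Line 3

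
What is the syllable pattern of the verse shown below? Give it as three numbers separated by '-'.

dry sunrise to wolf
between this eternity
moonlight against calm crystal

Line 1: dry (1), sunrise (2), to (1), wolf (1) → 5
Line 2: between (2), this (1), eternity (4) → 7
Line 3: moonlight (2), against (2), calm (1), crystal (2) → 7

5-7-7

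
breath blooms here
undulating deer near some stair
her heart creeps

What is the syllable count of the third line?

The third line: her (1), heart (1), creeps (1) → 3

3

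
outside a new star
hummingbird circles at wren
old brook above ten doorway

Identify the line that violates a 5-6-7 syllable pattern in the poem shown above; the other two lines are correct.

Line 1: outside (2), a (1), new (1), star (1) → 5 ✓
Line 2: hummingbird (3), circles (2), at (1), wren (1) → 7 (expected 6)
Line 3: old (1), brook (1), above (2), ten (1), doorway (2) → 7 ✓

The second line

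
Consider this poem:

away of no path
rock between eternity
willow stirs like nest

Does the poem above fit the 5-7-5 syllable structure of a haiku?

Yes

Line 1: away (2), of (1), no (1), path (1) → 5 ✓
Line 2: rock (1), between (2), eternity (4) → 7 ✓
Line 3: willow (2), stirs (1), like (1), nest (1) → 5 ✓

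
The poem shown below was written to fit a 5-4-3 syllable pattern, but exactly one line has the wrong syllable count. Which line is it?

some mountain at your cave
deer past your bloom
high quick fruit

Line 1: some (1), mountain (2), at (1), your (1), cave (1) → 6 (expected 5)
Line 2: deer (1), past (1), your (1), bloom (1) → 4 ✓
Line 3: high (1), quick (1), fruit (1) → 3 ✓

Line 1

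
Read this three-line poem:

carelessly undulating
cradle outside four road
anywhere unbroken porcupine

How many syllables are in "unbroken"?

"unbroken" has 3 syllables.

3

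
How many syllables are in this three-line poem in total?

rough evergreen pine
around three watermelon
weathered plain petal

17

Line 1: rough (1), evergreen (3), pine (1) → 5
Line 2: around (2), three (1), watermelon (4) → 7
Line 3: weathered (2), plain (1), petal (2) → 5
Total: 5 + 7 + 5 = 17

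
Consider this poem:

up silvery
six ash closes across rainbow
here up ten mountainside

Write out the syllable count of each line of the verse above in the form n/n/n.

4/8/6

Line 1: "up silvery": 1+3 = 4
Line 2: "six ash closes across rainbow": 1+1+2+2+2 = 8
Line 3: "here up ten mountainside": 1+1+1+3 = 6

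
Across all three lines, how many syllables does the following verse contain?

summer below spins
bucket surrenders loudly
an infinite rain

Line 1: summer(2) + below(2) + spins(1) = 5
Line 2: bucket(2) + surrenders(3) + loudly(2) = 7
Line 3: an(1) + infinite(3) + rain(1) = 5
Total: 5 + 7 + 5 = 17

17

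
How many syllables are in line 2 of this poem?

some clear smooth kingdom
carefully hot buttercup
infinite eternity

Line 2: "carefully hot buttercup": 3+1+3 = 7

7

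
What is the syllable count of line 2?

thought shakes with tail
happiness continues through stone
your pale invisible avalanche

Line 2: "happiness continues through stone": 3+3+1+1 = 8

8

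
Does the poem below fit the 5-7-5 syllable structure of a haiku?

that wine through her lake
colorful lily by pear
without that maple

Yes

Line 1: that (1), wine (1), through (1), her (1), lake (1) → 5 ✓
Line 2: colorful (3), lily (2), by (1), pear (1) → 7 ✓
Line 3: without (2), that (1), maple (2) → 5 ✓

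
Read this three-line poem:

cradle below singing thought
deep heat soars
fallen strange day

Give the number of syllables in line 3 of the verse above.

4

Line 3: "fallen strange day": 2+1+1 = 4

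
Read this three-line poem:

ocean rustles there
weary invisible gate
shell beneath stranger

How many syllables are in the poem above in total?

17

Line 1: ocean (2), rustles (2), there (1) → 5
Line 2: weary (2), invisible (4), gate (1) → 7
Line 3: shell (1), beneath (2), stranger (2) → 5
Total: 5 + 7 + 5 = 17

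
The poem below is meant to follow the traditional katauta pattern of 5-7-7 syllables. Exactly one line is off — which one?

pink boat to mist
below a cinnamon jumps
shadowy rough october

Line 1: pink(1) + boat(1) + to(1) + mist(1) = 4 (expected 5)
Line 2: below(2) + a(1) + cinnamon(3) + jumps(1) = 7 ✓
Line 3: shadowy(3) + rough(1) + october(3) = 7 ✓

Line 1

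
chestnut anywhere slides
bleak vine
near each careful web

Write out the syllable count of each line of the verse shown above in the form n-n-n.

Line 1: "chestnut anywhere slides": 2+3+1 = 6
Line 2: "bleak vine": 1+1 = 2
Line 3: "near each careful web": 1+1+2+1 = 5

6-2-5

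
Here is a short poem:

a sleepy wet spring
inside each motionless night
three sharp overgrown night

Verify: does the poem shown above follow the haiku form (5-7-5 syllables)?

Line 1: a (1), sleepy (2), wet (1), spring (1) → 5 ✓
Line 2: inside (2), each (1), motionless (3), night (1) → 7 ✓
Line 3: three (1), sharp (1), overgrown (3), night (1) → 6 (expected 5)

No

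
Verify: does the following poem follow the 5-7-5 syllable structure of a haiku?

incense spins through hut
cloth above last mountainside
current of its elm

Yes

Line 1: incense (2), spins (1), through (1), hut (1) → 5 ✓
Line 2: cloth (1), above (2), last (1), mountainside (3) → 7 ✓
Line 3: current (2), of (1), its (1), elm (1) → 5 ✓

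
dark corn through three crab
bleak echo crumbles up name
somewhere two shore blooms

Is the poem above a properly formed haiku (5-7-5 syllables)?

Line 1: "dark corn through three crab": 1+1+1+1+1 = 5 ✓
Line 2: "bleak echo crumbles up name": 1+2+2+1+1 = 7 ✓
Line 3: "somewhere two shore blooms": 2+1+1+1 = 5 ✓

Yes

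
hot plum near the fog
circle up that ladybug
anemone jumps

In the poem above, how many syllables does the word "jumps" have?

1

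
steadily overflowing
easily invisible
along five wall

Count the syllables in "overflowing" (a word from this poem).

4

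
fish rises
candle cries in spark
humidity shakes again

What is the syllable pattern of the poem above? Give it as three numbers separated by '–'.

Line 1: "fish rises": 1+2 = 3
Line 2: "candle cries in spark": 2+1+1+1 = 5
Line 3: "humidity shakes again": 4+1+2 = 7

3–5–7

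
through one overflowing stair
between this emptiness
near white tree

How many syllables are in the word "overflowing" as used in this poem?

4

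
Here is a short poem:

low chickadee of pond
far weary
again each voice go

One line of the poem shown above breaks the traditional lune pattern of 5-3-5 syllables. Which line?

Line 1: low(1) + chickadee(3) + of(1) + pond(1) = 6 (expected 5)
Line 2: far(1) + weary(2) = 3 ✓
Line 3: again(2) + each(1) + voice(1) + go(1) = 5 ✓

The first line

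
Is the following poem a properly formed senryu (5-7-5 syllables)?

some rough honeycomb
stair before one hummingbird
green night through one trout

Yes

Line 1: some (1), rough (1), honeycomb (3) → 5 ✓
Line 2: stair (1), before (2), one (1), hummingbird (3) → 7 ✓
Line 3: green (1), night (1), through (1), one (1), trout (1) → 5 ✓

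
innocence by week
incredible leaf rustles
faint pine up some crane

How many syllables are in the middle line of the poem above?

The middle line: incredible (4), leaf (1), rustles (2) → 7

7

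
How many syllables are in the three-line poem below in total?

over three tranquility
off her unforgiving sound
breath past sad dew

18

Line 1: over (2), three (1), tranquility (4) → 7
Line 2: off (1), her (1), unforgiving (4), sound (1) → 7
Line 3: breath (1), past (1), sad (1), dew (1) → 4
Total: 7 + 7 + 4 = 18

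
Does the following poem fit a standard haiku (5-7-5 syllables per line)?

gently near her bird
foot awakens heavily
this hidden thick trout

Line 1: gently(2) + near(1) + her(1) + bird(1) = 5 ✓
Line 2: foot(1) + awakens(3) + heavily(3) = 7 ✓
Line 3: this(1) + hidden(2) + thick(1) + trout(1) = 5 ✓

Yes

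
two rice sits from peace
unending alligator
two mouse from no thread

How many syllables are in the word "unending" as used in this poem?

"unending" has 3 syllables.

3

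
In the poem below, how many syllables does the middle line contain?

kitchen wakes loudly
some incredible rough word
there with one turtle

The middle line: some (1), incredible (4), rough (1), word (1) → 7

7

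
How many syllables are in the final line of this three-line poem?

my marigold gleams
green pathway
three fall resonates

5

The final line: three(1) + fall(1) + resonates(3) = 5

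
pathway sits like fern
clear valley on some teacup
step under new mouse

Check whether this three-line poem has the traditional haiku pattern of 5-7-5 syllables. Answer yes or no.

Yes

Line 1: "pathway sits like fern": 2+1+1+1 = 5 ✓
Line 2: "clear valley on some teacup": 1+2+1+1+2 = 7 ✓
Line 3: "step under new mouse": 1+2+1+1 = 5 ✓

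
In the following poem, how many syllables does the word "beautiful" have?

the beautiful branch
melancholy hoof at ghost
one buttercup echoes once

3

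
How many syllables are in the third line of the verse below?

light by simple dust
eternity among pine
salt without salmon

5

The third line: "salt without salmon": 1+2+2 = 5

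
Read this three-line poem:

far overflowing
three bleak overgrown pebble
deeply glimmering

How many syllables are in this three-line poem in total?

17

Line 1: far (1), overflowing (4) → 5
Line 2: three (1), bleak (1), overgrown (3), pebble (2) → 7
Line 3: deeply (2), glimmering (3) → 5
Total: 5 + 7 + 5 = 17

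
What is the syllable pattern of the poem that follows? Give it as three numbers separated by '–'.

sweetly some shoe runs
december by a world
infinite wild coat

Line 1: "sweetly some shoe runs": 2+1+1+1 = 5
Line 2: "december by a world": 3+1+1+1 = 6
Line 3: "infinite wild coat": 3+1+1 = 5

5–6–5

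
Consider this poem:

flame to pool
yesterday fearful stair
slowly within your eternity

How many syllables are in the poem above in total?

Line 1: "flame to pool": 1+1+1 = 3
Line 2: "yesterday fearful stair": 3+2+1 = 6
Line 3: "slowly within your eternity": 2+2+1+4 = 9
Total: 3 + 6 + 9 = 18

18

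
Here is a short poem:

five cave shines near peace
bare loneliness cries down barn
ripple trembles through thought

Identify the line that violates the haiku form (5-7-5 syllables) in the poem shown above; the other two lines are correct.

Line 1: five(1) + cave(1) + shines(1) + near(1) + peace(1) = 5 ✓
Line 2: bare(1) + loneliness(3) + cries(1) + down(1) + barn(1) = 7 ✓
Line 3: ripple(2) + trembles(2) + through(1) + thought(1) = 6 (expected 5)

Line 3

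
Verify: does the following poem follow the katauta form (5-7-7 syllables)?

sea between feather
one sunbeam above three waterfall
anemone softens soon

No

Line 1: sea(1) + between(2) + feather(2) = 5 ✓
Line 2: one(1) + sunbeam(2) + above(2) + three(1) + waterfall(3) = 9 (expected 7)
Line 3: anemone(4) + softens(2) + soon(1) = 7 ✓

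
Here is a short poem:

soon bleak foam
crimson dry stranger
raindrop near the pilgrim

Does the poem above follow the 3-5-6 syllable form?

Yes

Line 1: soon(1) + bleak(1) + foam(1) = 3 ✓
Line 2: crimson(2) + dry(1) + stranger(2) = 5 ✓
Line 3: raindrop(2) + near(1) + the(1) + pilgrim(2) = 6 ✓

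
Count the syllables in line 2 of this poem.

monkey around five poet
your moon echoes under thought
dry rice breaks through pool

7

Line 2: your (1), moon (1), echoes (2), under (2), thought (1) → 7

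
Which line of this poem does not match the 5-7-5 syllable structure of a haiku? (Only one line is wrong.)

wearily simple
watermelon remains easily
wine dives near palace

Line 1: "wearily simple": 3+2 = 5 ✓
Line 2: "watermelon remains easily": 4+2+3 = 9 (expected 7)
Line 3: "wine dives near palace": 1+1+1+2 = 5 ✓

The second line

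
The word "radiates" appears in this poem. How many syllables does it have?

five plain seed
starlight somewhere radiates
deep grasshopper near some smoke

3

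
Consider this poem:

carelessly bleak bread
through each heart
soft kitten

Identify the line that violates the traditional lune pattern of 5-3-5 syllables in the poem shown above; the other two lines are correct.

Line 1: carelessly(3) + bleak(1) + bread(1) = 5 ✓
Line 2: through(1) + each(1) + heart(1) = 3 ✓
Line 3: soft(1) + kitten(2) = 3 (expected 5)

The third line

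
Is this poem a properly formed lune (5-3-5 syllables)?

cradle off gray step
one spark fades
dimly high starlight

Line 1: cradle(2) + off(1) + gray(1) + step(1) = 5 ✓
Line 2: one(1) + spark(1) + fades(1) = 3 ✓
Line 3: dimly(2) + high(1) + starlight(2) = 5 ✓

Yes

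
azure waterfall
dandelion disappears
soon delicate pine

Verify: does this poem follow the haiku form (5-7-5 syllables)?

Line 1: azure(2) + waterfall(3) = 5 ✓
Line 2: dandelion(4) + disappears(3) = 7 ✓
Line 3: soon(1) + delicate(3) + pine(1) = 5 ✓

Yes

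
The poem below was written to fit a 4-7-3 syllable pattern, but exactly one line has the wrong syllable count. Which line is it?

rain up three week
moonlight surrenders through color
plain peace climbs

The second line

Line 1: rain(1) + up(1) + three(1) + week(1) = 4 ✓
Line 2: moonlight(2) + surrenders(3) + through(1) + color(2) = 8 (expected 7)
Line 3: plain(1) + peace(1) + climbs(1) = 3 ✓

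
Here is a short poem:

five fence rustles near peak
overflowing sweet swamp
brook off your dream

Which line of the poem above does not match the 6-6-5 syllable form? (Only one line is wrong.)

Line 1: "five fence rustles near peak": 1+1+2+1+1 = 6 ✓
Line 2: "overflowing sweet swamp": 4+1+1 = 6 ✓
Line 3: "brook off your dream": 1+1+1+1 = 4 (expected 5)

Line 3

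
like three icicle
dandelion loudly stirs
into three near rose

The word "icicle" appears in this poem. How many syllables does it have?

"icicle" has 3 syllables.

3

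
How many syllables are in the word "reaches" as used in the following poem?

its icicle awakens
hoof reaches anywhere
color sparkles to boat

2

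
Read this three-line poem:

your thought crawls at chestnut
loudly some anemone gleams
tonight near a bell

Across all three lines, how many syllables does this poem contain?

Line 1: "your thought crawls at chestnut": 1+1+1+1+2 = 6
Line 2: "loudly some anemone gleams": 2+1+4+1 = 8
Line 3: "tonight near a bell": 2+1+1+1 = 5
Total: 6 + 8 + 5 = 19

19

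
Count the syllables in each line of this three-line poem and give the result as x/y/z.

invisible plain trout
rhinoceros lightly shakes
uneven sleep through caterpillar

6/7/9

Line 1: invisible(4) + plain(1) + trout(1) = 6
Line 2: rhinoceros(4) + lightly(2) + shakes(1) = 7
Line 3: uneven(3) + sleep(1) + through(1) + caterpillar(4) = 9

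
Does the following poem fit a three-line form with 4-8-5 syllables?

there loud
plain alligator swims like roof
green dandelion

Line 1: there (1), loud (1) → 2 (expected 4)
Line 2: plain (1), alligator (4), swims (1), like (1), roof (1) → 8 ✓
Line 3: green (1), dandelion (4) → 5 ✓

No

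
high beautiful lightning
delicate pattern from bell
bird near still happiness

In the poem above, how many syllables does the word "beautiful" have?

3

"beautiful" has 3 syllables.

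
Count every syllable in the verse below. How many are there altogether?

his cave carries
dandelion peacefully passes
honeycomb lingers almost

20

Line 1: his (1), cave (1), carries (2) → 4
Line 2: dandelion (4), peacefully (3), passes (2) → 9
Line 3: honeycomb (3), lingers (2), almost (2) → 7
Total: 4 + 9 + 7 = 20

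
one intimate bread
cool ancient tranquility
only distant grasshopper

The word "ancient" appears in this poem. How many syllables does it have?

2

"ancient" has 2 syllables.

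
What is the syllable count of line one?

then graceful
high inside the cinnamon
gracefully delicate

Line one: "then graceful": 1+2 = 3

3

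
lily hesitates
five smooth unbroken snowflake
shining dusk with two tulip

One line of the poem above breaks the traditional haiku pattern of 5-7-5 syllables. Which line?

The third line

Line 1: lily (2), hesitates (3) → 5 ✓
Line 2: five (1), smooth (1), unbroken (3), snowflake (2) → 7 ✓
Line 3: shining (2), dusk (1), with (1), two (1), tulip (2) → 7 (expected 5)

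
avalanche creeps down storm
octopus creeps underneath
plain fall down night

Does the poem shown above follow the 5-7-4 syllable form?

Line 1: "avalanche creeps down storm": 3+1+1+1 = 6 (expected 5)
Line 2: "octopus creeps underneath": 3+1+3 = 7 ✓
Line 3: "plain fall down night": 1+1+1+1 = 4 ✓

No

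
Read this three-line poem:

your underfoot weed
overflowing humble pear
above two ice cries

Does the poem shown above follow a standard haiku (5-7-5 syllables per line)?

Yes

Line 1: your (1), underfoot (3), weed (1) → 5 ✓
Line 2: overflowing (4), humble (2), pear (1) → 7 ✓
Line 3: above (2), two (1), ice (1), cries (1) → 5 ✓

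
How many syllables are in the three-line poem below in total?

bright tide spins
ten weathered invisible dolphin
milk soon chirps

15

Line 1: "bright tide spins": 1+1+1 = 3
Line 2: "ten weathered invisible dolphin": 1+2+4+2 = 9
Line 3: "milk soon chirps": 1+1+1 = 3
Total: 3 + 9 + 3 = 15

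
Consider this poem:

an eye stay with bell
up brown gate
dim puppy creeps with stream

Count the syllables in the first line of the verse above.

5

The first line: an (1), eye (1), stay (1), with (1), bell (1) → 5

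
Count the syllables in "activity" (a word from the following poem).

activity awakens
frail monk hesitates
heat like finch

4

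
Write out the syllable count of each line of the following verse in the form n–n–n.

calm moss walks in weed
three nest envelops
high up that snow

Line 1: calm(1) + moss(1) + walks(1) + in(1) + weed(1) = 5
Line 2: three(1) + nest(1) + envelops(3) = 5
Line 3: high(1) + up(1) + that(1) + snow(1) = 4

5–5–4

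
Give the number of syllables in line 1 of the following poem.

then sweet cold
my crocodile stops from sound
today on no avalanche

3

Line 1: then (1), sweet (1), cold (1) → 3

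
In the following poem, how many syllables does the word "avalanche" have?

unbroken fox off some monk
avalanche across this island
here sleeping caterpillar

"avalanche" has 3 syllables.

3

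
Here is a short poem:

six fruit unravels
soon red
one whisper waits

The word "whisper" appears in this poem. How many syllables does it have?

2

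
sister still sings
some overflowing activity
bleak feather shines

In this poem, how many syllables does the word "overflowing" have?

"overflowing" has 4 syllables.

4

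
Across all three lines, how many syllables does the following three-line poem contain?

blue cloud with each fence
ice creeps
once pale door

Line 1: "blue cloud with each fence": 1+1+1+1+1 = 5
Line 2: "ice creeps": 1+1 = 2
Line 3: "once pale door": 1+1+1 = 3
Total: 5 + 2 + 3 = 10

10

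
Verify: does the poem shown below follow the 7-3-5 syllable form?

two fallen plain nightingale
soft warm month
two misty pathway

Line 1: "two fallen plain nightingale": 1+2+1+3 = 7 ✓
Line 2: "soft warm month": 1+1+1 = 3 ✓
Line 3: "two misty pathway": 1+2+2 = 5 ✓

Yes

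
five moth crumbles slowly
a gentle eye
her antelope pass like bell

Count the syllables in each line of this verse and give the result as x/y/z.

Line 1: "five moth crumbles slowly": 1+1+2+2 = 6
Line 2: "a gentle eye": 1+2+1 = 4
Line 3: "her antelope pass like bell": 1+3+1+1+1 = 7

6/4/7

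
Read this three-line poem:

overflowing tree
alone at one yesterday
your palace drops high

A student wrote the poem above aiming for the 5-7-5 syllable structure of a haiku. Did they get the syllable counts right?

Yes

Line 1: overflowing (4), tree (1) → 5 ✓
Line 2: alone (2), at (1), one (1), yesterday (3) → 7 ✓
Line 3: your (1), palace (2), drops (1), high (1) → 5 ✓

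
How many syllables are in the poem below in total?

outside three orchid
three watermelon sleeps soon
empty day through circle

Line 1: outside(2) + three(1) + orchid(2) = 5
Line 2: three(1) + watermelon(4) + sleeps(1) + soon(1) = 7
Line 3: empty(2) + day(1) + through(1) + circle(2) = 6
Total: 5 + 7 + 6 = 18

18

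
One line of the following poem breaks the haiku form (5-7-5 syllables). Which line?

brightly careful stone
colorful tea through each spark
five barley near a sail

Line 1: brightly(2) + careful(2) + stone(1) = 5 ✓
Line 2: colorful(3) + tea(1) + through(1) + each(1) + spark(1) = 7 ✓
Line 3: five(1) + barley(2) + near(1) + a(1) + sail(1) = 6 (expected 5)

Line 3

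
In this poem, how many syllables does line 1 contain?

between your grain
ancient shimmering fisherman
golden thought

4

Line 1: between (2), your (1), grain (1) → 4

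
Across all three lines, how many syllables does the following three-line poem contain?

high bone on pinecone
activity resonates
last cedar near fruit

17

Line 1: "high bone on pinecone": 1+1+1+2 = 5
Line 2: "activity resonates": 4+3 = 7
Line 3: "last cedar near fruit": 1+2+1+1 = 5
Total: 5 + 7 + 5 = 17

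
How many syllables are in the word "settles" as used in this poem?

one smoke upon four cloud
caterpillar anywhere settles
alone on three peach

2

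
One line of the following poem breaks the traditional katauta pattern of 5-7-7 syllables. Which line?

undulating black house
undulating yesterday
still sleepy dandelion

Line 1: undulating (4), black (1), house (1) → 6 (expected 5)
Line 2: undulating (4), yesterday (3) → 7 ✓
Line 3: still (1), sleepy (2), dandelion (4) → 7 ✓

Line 1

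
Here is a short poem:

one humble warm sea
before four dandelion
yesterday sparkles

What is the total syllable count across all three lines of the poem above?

17

Line 1: one (1), humble (2), warm (1), sea (1) → 5
Line 2: before (2), four (1), dandelion (4) → 7
Line 3: yesterday (3), sparkles (2) → 5
Total: 5 + 7 + 5 = 17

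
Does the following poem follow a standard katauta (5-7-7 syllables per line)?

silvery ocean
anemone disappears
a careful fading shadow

Line 1: "silvery ocean": 3+2 = 5 ✓
Line 2: "anemone disappears": 4+3 = 7 ✓
Line 3: "a careful fading shadow": 1+2+2+2 = 7 ✓

Yes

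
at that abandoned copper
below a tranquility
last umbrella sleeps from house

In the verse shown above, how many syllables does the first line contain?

The first line: at(1) + that(1) + abandoned(3) + copper(2) = 7

7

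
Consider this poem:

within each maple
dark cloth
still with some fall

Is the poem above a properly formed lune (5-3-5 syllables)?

No

Line 1: within (2), each (1), maple (2) → 5 ✓
Line 2: dark (1), cloth (1) → 2 (expected 3)
Line 3: still (1), with (1), some (1), fall (1) → 4 (expected 5)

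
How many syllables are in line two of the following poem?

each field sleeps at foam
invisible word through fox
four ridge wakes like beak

Line two: "invisible word through fox": 4+1+1+1 = 7

7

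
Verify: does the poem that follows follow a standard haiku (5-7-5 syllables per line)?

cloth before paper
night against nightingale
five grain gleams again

Line 1: "cloth before paper": 1+2+2 = 5 ✓
Line 2: "night against nightingale": 1+2+3 = 6 (expected 7)
Line 3: "five grain gleams again": 1+1+1+2 = 5 ✓

No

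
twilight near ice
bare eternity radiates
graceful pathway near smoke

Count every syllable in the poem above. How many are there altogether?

18

Line 1: twilight (2), near (1), ice (1) → 4
Line 2: bare (1), eternity (4), radiates (3) → 8
Line 3: graceful (2), pathway (2), near (1), smoke (1) → 6
Total: 4 + 8 + 6 = 18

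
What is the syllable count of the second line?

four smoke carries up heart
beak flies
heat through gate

The second line: beak(1) + flies(1) = 2

2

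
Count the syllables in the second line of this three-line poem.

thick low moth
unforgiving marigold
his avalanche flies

The second line: unforgiving (4), marigold (3) → 7

7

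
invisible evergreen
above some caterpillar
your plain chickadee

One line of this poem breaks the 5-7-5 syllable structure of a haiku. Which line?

Line 1: invisible(4) + evergreen(3) = 7 (expected 5)
Line 2: above(2) + some(1) + caterpillar(4) = 7 ✓
Line 3: your(1) + plain(1) + chickadee(3) = 5 ✓

Line 1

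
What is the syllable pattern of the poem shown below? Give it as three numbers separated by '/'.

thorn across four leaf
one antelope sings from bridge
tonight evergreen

5/7/5

Line 1: "thorn across four leaf": 1+2+1+1 = 5
Line 2: "one antelope sings from bridge": 1+3+1+1+1 = 7
Line 3: "tonight evergreen": 2+3 = 5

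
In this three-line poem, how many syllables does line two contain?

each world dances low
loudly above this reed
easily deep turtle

6

Line two: "loudly above this reed": 2+2+1+1 = 6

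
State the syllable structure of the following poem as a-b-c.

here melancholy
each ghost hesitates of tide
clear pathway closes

5-7-5

Line 1: here (1), melancholy (4) → 5
Line 2: each (1), ghost (1), hesitates (3), of (1), tide (1) → 7
Line 3: clear (1), pathway (2), closes (2) → 5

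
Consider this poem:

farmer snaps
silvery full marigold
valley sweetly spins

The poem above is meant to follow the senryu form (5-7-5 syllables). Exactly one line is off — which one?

Line 1: farmer (2), snaps (1) → 3 (expected 5)
Line 2: silvery (3), full (1), marigold (3) → 7 ✓
Line 3: valley (2), sweetly (2), spins (1) → 5 ✓

Line 1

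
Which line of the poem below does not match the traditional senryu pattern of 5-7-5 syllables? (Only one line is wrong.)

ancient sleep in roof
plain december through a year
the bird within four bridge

Line 1: "ancient sleep in roof": 2+1+1+1 = 5 ✓
Line 2: "plain december through a year": 1+3+1+1+1 = 7 ✓
Line 3: "the bird within four bridge": 1+1+2+1+1 = 6 (expected 5)

The third line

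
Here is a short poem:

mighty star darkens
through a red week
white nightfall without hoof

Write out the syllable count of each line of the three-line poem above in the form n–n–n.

Line 1: mighty (2), star (1), darkens (2) → 5
Line 2: through (1), a (1), red (1), week (1) → 4
Line 3: white (1), nightfall (2), without (2), hoof (1) → 6

5–4–6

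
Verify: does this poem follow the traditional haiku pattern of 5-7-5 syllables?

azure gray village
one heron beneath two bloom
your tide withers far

Yes

Line 1: "azure gray village": 2+1+2 = 5 ✓
Line 2: "one heron beneath two bloom": 1+2+2+1+1 = 7 ✓
Line 3: "your tide withers far": 1+1+2+1 = 5 ✓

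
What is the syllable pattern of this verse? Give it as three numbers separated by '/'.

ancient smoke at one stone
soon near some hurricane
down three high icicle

Line 1: ancient (2), smoke (1), at (1), one (1), stone (1) → 6
Line 2: soon (1), near (1), some (1), hurricane (3) → 6
Line 3: down (1), three (1), high (1), icicle (3) → 6

6/6/6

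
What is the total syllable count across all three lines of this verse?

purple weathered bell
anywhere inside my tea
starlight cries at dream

17

Line 1: "purple weathered bell": 2+2+1 = 5
Line 2: "anywhere inside my tea": 3+2+1+1 = 7
Line 3: "starlight cries at dream": 2+1+1+1 = 5
Total: 5 + 7 + 5 = 17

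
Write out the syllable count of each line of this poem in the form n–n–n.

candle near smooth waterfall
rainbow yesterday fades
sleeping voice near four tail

7–6–6

Line 1: candle(2) + near(1) + smooth(1) + waterfall(3) = 7
Line 2: rainbow(2) + yesterday(3) + fades(1) = 6
Line 3: sleeping(2) + voice(1) + near(1) + four(1) + tail(1) = 6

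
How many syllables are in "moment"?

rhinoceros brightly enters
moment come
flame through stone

"moment" has 2 syllables.

2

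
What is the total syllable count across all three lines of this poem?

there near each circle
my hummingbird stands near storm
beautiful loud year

17

Line 1: there(1) + near(1) + each(1) + circle(2) = 5
Line 2: my(1) + hummingbird(3) + stands(1) + near(1) + storm(1) = 7
Line 3: beautiful(3) + loud(1) + year(1) = 5
Total: 5 + 7 + 5 = 17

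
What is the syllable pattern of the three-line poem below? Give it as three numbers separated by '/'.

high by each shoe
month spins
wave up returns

Line 1: "high by each shoe": 1+1+1+1 = 4
Line 2: "month spins": 1+1 = 2
Line 3: "wave up returns": 1+1+2 = 4

4/2/4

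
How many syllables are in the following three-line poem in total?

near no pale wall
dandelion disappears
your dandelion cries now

18

Line 1: "near no pale wall": 1+1+1+1 = 4
Line 2: "dandelion disappears": 4+3 = 7
Line 3: "your dandelion cries now": 1+4+1+1 = 7
Total: 4 + 7 + 7 = 18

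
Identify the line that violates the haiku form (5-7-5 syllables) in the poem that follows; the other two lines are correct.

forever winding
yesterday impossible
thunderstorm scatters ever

The third line

Line 1: forever (3), winding (2) → 5 ✓
Line 2: yesterday (3), impossible (4) → 7 ✓
Line 3: thunderstorm (3), scatters (2), ever (2) → 7 (expected 5)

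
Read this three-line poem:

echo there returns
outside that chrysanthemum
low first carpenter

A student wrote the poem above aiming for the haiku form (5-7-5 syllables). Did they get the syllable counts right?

Yes

Line 1: echo(2) + there(1) + returns(2) = 5 ✓
Line 2: outside(2) + that(1) + chrysanthemum(4) = 7 ✓
Line 3: low(1) + first(1) + carpenter(3) = 5 ✓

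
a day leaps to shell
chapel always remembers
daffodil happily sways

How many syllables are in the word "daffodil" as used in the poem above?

3

"daffodil" has 3 syllables.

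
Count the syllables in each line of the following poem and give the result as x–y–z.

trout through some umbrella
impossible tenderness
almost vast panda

6–7–5

Line 1: "trout through some umbrella": 1+1+1+3 = 6
Line 2: "impossible tenderness": 4+3 = 7
Line 3: "almost vast panda": 2+1+2 = 5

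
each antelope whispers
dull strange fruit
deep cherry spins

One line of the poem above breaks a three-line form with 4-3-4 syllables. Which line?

Line 1

Line 1: each (1), antelope (3), whispers (2) → 6 (expected 4)
Line 2: dull (1), strange (1), fruit (1) → 3 ✓
Line 3: deep (1), cherry (2), spins (1) → 4 ✓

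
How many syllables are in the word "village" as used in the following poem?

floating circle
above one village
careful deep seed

2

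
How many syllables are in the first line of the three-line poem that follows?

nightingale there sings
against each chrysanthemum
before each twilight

5

The first line: "nightingale there sings": 3+1+1 = 5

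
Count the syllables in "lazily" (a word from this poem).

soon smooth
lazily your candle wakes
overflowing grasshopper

3

"lazily" has 3 syllables.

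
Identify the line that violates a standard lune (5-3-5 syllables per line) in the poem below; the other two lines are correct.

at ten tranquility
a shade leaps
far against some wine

Line 1

Line 1: at(1) + ten(1) + tranquility(4) = 6 (expected 5)
Line 2: a(1) + shade(1) + leaps(1) = 3 ✓
Line 3: far(1) + against(2) + some(1) + wine(1) = 5 ✓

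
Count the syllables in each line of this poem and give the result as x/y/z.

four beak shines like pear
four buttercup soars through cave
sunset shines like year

5/7/5

Line 1: four (1), beak (1), shines (1), like (1), pear (1) → 5
Line 2: four (1), buttercup (3), soars (1), through (1), cave (1) → 7
Line 3: sunset (2), shines (1), like (1), year (1) → 5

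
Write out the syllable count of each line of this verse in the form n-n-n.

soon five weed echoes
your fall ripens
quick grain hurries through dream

Line 1: soon(1) + five(1) + weed(1) + echoes(2) = 5
Line 2: your(1) + fall(1) + ripens(2) = 4
Line 3: quick(1) + grain(1) + hurries(2) + through(1) + dream(1) = 6

5-4-6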